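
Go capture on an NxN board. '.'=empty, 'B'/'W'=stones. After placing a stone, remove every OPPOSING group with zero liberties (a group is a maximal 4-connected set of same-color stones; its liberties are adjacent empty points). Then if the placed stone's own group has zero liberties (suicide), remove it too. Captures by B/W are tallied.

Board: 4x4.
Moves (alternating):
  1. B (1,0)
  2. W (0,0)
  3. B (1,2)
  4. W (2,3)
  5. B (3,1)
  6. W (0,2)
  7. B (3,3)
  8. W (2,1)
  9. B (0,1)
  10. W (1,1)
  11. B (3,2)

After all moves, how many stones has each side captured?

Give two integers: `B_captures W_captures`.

Answer: 1 0

Derivation:
Move 1: B@(1,0) -> caps B=0 W=0
Move 2: W@(0,0) -> caps B=0 W=0
Move 3: B@(1,2) -> caps B=0 W=0
Move 4: W@(2,3) -> caps B=0 W=0
Move 5: B@(3,1) -> caps B=0 W=0
Move 6: W@(0,2) -> caps B=0 W=0
Move 7: B@(3,3) -> caps B=0 W=0
Move 8: W@(2,1) -> caps B=0 W=0
Move 9: B@(0,1) -> caps B=1 W=0
Move 10: W@(1,1) -> caps B=1 W=0
Move 11: B@(3,2) -> caps B=1 W=0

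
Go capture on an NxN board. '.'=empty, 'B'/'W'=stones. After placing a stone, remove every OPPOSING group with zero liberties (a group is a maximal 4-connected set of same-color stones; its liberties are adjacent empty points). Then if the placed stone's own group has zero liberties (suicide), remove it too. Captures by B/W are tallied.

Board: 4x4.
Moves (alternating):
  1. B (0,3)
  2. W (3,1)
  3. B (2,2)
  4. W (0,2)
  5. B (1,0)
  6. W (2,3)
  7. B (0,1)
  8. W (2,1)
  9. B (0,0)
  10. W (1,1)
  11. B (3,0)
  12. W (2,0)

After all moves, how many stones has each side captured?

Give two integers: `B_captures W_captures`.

Move 1: B@(0,3) -> caps B=0 W=0
Move 2: W@(3,1) -> caps B=0 W=0
Move 3: B@(2,2) -> caps B=0 W=0
Move 4: W@(0,2) -> caps B=0 W=0
Move 5: B@(1,0) -> caps B=0 W=0
Move 6: W@(2,3) -> caps B=0 W=0
Move 7: B@(0,1) -> caps B=0 W=0
Move 8: W@(2,1) -> caps B=0 W=0
Move 9: B@(0,0) -> caps B=0 W=0
Move 10: W@(1,1) -> caps B=0 W=0
Move 11: B@(3,0) -> caps B=0 W=0
Move 12: W@(2,0) -> caps B=0 W=4

Answer: 0 4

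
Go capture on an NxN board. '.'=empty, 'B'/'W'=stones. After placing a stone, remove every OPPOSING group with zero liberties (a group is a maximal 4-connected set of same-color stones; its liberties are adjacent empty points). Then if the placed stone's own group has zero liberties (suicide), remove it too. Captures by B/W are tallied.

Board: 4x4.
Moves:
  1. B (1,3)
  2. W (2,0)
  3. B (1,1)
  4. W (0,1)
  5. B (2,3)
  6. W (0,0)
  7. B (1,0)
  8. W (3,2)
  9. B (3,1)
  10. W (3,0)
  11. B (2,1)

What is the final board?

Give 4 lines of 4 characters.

Answer: WW..
BB.B
.B.B
.BW.

Derivation:
Move 1: B@(1,3) -> caps B=0 W=0
Move 2: W@(2,0) -> caps B=0 W=0
Move 3: B@(1,1) -> caps B=0 W=0
Move 4: W@(0,1) -> caps B=0 W=0
Move 5: B@(2,3) -> caps B=0 W=0
Move 6: W@(0,0) -> caps B=0 W=0
Move 7: B@(1,0) -> caps B=0 W=0
Move 8: W@(3,2) -> caps B=0 W=0
Move 9: B@(3,1) -> caps B=0 W=0
Move 10: W@(3,0) -> caps B=0 W=0
Move 11: B@(2,1) -> caps B=2 W=0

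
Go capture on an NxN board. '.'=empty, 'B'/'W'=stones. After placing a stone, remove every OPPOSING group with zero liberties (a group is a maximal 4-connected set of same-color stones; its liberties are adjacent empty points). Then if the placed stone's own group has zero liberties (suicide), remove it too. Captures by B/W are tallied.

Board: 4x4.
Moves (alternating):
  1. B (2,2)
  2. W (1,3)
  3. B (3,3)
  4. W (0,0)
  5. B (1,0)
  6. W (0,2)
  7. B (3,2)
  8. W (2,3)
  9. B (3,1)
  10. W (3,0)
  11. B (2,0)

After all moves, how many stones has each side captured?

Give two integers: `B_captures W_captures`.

Move 1: B@(2,2) -> caps B=0 W=0
Move 2: W@(1,3) -> caps B=0 W=0
Move 3: B@(3,3) -> caps B=0 W=0
Move 4: W@(0,0) -> caps B=0 W=0
Move 5: B@(1,0) -> caps B=0 W=0
Move 6: W@(0,2) -> caps B=0 W=0
Move 7: B@(3,2) -> caps B=0 W=0
Move 8: W@(2,3) -> caps B=0 W=0
Move 9: B@(3,1) -> caps B=0 W=0
Move 10: W@(3,0) -> caps B=0 W=0
Move 11: B@(2,0) -> caps B=1 W=0

Answer: 1 0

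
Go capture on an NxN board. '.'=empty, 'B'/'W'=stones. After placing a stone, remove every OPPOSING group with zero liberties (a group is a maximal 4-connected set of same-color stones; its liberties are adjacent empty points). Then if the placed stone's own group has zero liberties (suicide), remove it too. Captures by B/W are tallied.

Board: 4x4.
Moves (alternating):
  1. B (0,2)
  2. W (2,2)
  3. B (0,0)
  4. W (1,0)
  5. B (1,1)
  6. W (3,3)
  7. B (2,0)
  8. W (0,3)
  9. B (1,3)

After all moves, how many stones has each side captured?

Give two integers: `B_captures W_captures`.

Answer: 2 0

Derivation:
Move 1: B@(0,2) -> caps B=0 W=0
Move 2: W@(2,2) -> caps B=0 W=0
Move 3: B@(0,0) -> caps B=0 W=0
Move 4: W@(1,0) -> caps B=0 W=0
Move 5: B@(1,1) -> caps B=0 W=0
Move 6: W@(3,3) -> caps B=0 W=0
Move 7: B@(2,0) -> caps B=1 W=0
Move 8: W@(0,3) -> caps B=1 W=0
Move 9: B@(1,3) -> caps B=2 W=0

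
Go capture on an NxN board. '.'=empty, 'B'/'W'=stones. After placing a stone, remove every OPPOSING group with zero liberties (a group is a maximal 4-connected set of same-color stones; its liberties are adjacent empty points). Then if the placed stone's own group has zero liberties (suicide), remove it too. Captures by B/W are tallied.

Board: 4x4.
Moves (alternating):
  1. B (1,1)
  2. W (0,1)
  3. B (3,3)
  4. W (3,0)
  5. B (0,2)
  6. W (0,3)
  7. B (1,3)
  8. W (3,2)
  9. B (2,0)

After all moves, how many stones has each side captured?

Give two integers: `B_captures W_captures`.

Move 1: B@(1,1) -> caps B=0 W=0
Move 2: W@(0,1) -> caps B=0 W=0
Move 3: B@(3,3) -> caps B=0 W=0
Move 4: W@(3,0) -> caps B=0 W=0
Move 5: B@(0,2) -> caps B=0 W=0
Move 6: W@(0,3) -> caps B=0 W=0
Move 7: B@(1,3) -> caps B=1 W=0
Move 8: W@(3,2) -> caps B=1 W=0
Move 9: B@(2,0) -> caps B=1 W=0

Answer: 1 0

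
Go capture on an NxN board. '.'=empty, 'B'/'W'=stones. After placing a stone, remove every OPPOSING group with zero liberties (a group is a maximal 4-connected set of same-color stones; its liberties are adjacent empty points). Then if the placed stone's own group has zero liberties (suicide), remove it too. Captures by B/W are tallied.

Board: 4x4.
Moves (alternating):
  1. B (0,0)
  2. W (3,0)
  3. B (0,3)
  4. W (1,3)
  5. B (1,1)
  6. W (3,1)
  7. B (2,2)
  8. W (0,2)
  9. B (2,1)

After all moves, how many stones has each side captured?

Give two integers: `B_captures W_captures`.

Move 1: B@(0,0) -> caps B=0 W=0
Move 2: W@(3,0) -> caps B=0 W=0
Move 3: B@(0,3) -> caps B=0 W=0
Move 4: W@(1,3) -> caps B=0 W=0
Move 5: B@(1,1) -> caps B=0 W=0
Move 6: W@(3,1) -> caps B=0 W=0
Move 7: B@(2,2) -> caps B=0 W=0
Move 8: W@(0,2) -> caps B=0 W=1
Move 9: B@(2,1) -> caps B=0 W=1

Answer: 0 1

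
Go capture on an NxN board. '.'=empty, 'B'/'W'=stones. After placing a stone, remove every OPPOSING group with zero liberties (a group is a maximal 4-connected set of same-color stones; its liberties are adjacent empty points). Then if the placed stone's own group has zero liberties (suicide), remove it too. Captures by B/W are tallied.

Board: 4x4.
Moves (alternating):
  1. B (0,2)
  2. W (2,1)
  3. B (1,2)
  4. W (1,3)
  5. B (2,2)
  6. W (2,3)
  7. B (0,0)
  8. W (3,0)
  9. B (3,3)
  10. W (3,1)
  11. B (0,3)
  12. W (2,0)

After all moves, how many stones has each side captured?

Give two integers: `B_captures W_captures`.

Answer: 2 0

Derivation:
Move 1: B@(0,2) -> caps B=0 W=0
Move 2: W@(2,1) -> caps B=0 W=0
Move 3: B@(1,2) -> caps B=0 W=0
Move 4: W@(1,3) -> caps B=0 W=0
Move 5: B@(2,2) -> caps B=0 W=0
Move 6: W@(2,3) -> caps B=0 W=0
Move 7: B@(0,0) -> caps B=0 W=0
Move 8: W@(3,0) -> caps B=0 W=0
Move 9: B@(3,3) -> caps B=0 W=0
Move 10: W@(3,1) -> caps B=0 W=0
Move 11: B@(0,3) -> caps B=2 W=0
Move 12: W@(2,0) -> caps B=2 W=0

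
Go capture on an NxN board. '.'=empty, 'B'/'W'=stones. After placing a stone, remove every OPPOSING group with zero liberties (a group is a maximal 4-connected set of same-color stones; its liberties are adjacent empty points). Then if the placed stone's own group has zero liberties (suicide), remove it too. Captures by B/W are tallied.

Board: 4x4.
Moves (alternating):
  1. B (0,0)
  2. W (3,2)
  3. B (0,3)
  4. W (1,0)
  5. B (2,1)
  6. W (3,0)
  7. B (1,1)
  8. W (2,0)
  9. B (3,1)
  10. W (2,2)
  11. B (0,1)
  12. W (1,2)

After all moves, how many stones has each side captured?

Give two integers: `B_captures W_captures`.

Move 1: B@(0,0) -> caps B=0 W=0
Move 2: W@(3,2) -> caps B=0 W=0
Move 3: B@(0,3) -> caps B=0 W=0
Move 4: W@(1,0) -> caps B=0 W=0
Move 5: B@(2,1) -> caps B=0 W=0
Move 6: W@(3,0) -> caps B=0 W=0
Move 7: B@(1,1) -> caps B=0 W=0
Move 8: W@(2,0) -> caps B=0 W=0
Move 9: B@(3,1) -> caps B=3 W=0
Move 10: W@(2,2) -> caps B=3 W=0
Move 11: B@(0,1) -> caps B=3 W=0
Move 12: W@(1,2) -> caps B=3 W=0

Answer: 3 0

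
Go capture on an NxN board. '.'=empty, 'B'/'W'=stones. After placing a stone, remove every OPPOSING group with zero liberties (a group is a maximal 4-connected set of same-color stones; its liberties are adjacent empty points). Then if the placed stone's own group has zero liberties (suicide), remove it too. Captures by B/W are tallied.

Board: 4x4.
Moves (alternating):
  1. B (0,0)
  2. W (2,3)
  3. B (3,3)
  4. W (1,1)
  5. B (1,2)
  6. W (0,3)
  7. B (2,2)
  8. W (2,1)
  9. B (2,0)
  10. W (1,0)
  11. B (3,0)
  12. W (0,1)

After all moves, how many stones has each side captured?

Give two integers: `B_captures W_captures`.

Answer: 0 1

Derivation:
Move 1: B@(0,0) -> caps B=0 W=0
Move 2: W@(2,3) -> caps B=0 W=0
Move 3: B@(3,3) -> caps B=0 W=0
Move 4: W@(1,1) -> caps B=0 W=0
Move 5: B@(1,2) -> caps B=0 W=0
Move 6: W@(0,3) -> caps B=0 W=0
Move 7: B@(2,2) -> caps B=0 W=0
Move 8: W@(2,1) -> caps B=0 W=0
Move 9: B@(2,0) -> caps B=0 W=0
Move 10: W@(1,0) -> caps B=0 W=0
Move 11: B@(3,0) -> caps B=0 W=0
Move 12: W@(0,1) -> caps B=0 W=1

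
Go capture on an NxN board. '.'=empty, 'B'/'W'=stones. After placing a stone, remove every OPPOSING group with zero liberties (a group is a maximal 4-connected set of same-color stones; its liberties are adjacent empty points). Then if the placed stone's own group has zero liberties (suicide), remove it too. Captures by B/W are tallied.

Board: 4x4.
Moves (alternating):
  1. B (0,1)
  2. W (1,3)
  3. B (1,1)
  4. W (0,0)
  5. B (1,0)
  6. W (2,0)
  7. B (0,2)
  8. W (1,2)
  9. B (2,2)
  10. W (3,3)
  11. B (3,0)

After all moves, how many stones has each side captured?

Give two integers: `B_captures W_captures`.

Move 1: B@(0,1) -> caps B=0 W=0
Move 2: W@(1,3) -> caps B=0 W=0
Move 3: B@(1,1) -> caps B=0 W=0
Move 4: W@(0,0) -> caps B=0 W=0
Move 5: B@(1,0) -> caps B=1 W=0
Move 6: W@(2,0) -> caps B=1 W=0
Move 7: B@(0,2) -> caps B=1 W=0
Move 8: W@(1,2) -> caps B=1 W=0
Move 9: B@(2,2) -> caps B=1 W=0
Move 10: W@(3,3) -> caps B=1 W=0
Move 11: B@(3,0) -> caps B=1 W=0

Answer: 1 0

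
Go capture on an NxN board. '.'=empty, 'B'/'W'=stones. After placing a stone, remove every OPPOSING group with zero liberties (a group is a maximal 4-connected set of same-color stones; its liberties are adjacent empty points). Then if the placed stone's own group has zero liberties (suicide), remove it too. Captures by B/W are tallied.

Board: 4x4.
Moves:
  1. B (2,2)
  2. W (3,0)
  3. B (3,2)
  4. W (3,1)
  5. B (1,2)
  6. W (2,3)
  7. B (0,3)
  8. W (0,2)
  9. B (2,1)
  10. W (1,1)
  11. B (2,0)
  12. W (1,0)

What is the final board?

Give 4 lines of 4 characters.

Move 1: B@(2,2) -> caps B=0 W=0
Move 2: W@(3,0) -> caps B=0 W=0
Move 3: B@(3,2) -> caps B=0 W=0
Move 4: W@(3,1) -> caps B=0 W=0
Move 5: B@(1,2) -> caps B=0 W=0
Move 6: W@(2,3) -> caps B=0 W=0
Move 7: B@(0,3) -> caps B=0 W=0
Move 8: W@(0,2) -> caps B=0 W=0
Move 9: B@(2,1) -> caps B=0 W=0
Move 10: W@(1,1) -> caps B=0 W=0
Move 11: B@(2,0) -> caps B=2 W=0
Move 12: W@(1,0) -> caps B=2 W=0

Answer: ..WB
WWB.
BBBW
..B.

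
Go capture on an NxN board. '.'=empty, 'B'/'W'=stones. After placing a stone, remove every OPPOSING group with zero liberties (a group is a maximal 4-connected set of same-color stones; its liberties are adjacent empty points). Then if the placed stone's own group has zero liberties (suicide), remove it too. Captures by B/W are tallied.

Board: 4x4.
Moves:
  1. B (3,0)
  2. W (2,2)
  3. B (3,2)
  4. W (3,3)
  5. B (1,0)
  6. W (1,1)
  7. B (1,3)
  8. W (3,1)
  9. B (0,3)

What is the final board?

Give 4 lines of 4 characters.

Move 1: B@(3,0) -> caps B=0 W=0
Move 2: W@(2,2) -> caps B=0 W=0
Move 3: B@(3,2) -> caps B=0 W=0
Move 4: W@(3,3) -> caps B=0 W=0
Move 5: B@(1,0) -> caps B=0 W=0
Move 6: W@(1,1) -> caps B=0 W=0
Move 7: B@(1,3) -> caps B=0 W=0
Move 8: W@(3,1) -> caps B=0 W=1
Move 9: B@(0,3) -> caps B=0 W=1

Answer: ...B
BW.B
..W.
BW.W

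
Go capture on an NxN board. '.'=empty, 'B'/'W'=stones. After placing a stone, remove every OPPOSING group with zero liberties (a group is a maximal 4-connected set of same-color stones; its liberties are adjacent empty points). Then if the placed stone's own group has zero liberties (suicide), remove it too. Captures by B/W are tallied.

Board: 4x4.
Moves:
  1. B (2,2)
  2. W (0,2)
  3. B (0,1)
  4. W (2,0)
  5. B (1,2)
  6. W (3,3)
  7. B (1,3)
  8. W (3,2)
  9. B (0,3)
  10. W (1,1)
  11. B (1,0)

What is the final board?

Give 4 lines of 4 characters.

Answer: .B.B
BWBB
W.B.
..WW

Derivation:
Move 1: B@(2,2) -> caps B=0 W=0
Move 2: W@(0,2) -> caps B=0 W=0
Move 3: B@(0,1) -> caps B=0 W=0
Move 4: W@(2,0) -> caps B=0 W=0
Move 5: B@(1,2) -> caps B=0 W=0
Move 6: W@(3,3) -> caps B=0 W=0
Move 7: B@(1,3) -> caps B=0 W=0
Move 8: W@(3,2) -> caps B=0 W=0
Move 9: B@(0,3) -> caps B=1 W=0
Move 10: W@(1,1) -> caps B=1 W=0
Move 11: B@(1,0) -> caps B=1 W=0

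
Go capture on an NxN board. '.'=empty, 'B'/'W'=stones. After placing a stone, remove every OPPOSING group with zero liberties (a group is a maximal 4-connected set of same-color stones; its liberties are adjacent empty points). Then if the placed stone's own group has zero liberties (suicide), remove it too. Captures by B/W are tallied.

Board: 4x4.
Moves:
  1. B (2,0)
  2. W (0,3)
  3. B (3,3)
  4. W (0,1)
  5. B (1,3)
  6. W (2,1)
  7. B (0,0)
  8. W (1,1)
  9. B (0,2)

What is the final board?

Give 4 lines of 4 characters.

Answer: BWB.
.W.B
BW..
...B

Derivation:
Move 1: B@(2,0) -> caps B=0 W=0
Move 2: W@(0,3) -> caps B=0 W=0
Move 3: B@(3,3) -> caps B=0 W=0
Move 4: W@(0,1) -> caps B=0 W=0
Move 5: B@(1,3) -> caps B=0 W=0
Move 6: W@(2,1) -> caps B=0 W=0
Move 7: B@(0,0) -> caps B=0 W=0
Move 8: W@(1,1) -> caps B=0 W=0
Move 9: B@(0,2) -> caps B=1 W=0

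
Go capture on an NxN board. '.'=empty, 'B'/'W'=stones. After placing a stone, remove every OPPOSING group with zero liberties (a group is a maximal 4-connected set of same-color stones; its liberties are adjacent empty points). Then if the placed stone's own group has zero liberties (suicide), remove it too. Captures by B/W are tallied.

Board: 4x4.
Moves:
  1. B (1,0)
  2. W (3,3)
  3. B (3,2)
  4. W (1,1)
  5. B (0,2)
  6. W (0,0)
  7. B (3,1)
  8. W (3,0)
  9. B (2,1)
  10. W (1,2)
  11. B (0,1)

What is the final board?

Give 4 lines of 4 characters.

Answer: .BB.
BWW.
.B..
WBBW

Derivation:
Move 1: B@(1,0) -> caps B=0 W=0
Move 2: W@(3,3) -> caps B=0 W=0
Move 3: B@(3,2) -> caps B=0 W=0
Move 4: W@(1,1) -> caps B=0 W=0
Move 5: B@(0,2) -> caps B=0 W=0
Move 6: W@(0,0) -> caps B=0 W=0
Move 7: B@(3,1) -> caps B=0 W=0
Move 8: W@(3,0) -> caps B=0 W=0
Move 9: B@(2,1) -> caps B=0 W=0
Move 10: W@(1,2) -> caps B=0 W=0
Move 11: B@(0,1) -> caps B=1 W=0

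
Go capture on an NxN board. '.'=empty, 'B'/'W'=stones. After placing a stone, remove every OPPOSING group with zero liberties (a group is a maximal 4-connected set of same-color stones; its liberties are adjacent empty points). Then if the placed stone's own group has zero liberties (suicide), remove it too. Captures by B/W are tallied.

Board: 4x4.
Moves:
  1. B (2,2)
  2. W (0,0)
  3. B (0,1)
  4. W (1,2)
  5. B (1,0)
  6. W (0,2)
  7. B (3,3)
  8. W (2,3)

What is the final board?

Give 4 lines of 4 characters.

Move 1: B@(2,2) -> caps B=0 W=0
Move 2: W@(0,0) -> caps B=0 W=0
Move 3: B@(0,1) -> caps B=0 W=0
Move 4: W@(1,2) -> caps B=0 W=0
Move 5: B@(1,0) -> caps B=1 W=0
Move 6: W@(0,2) -> caps B=1 W=0
Move 7: B@(3,3) -> caps B=1 W=0
Move 8: W@(2,3) -> caps B=1 W=0

Answer: .BW.
B.W.
..BW
...B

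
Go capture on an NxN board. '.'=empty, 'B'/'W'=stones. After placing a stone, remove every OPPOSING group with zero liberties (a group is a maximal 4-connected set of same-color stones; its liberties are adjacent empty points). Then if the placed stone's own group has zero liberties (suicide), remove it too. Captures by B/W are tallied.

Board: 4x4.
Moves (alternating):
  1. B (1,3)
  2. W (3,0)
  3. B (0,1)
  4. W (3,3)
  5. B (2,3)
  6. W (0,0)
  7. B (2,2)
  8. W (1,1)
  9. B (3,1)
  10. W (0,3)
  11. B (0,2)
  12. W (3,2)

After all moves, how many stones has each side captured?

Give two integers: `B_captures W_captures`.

Answer: 1 0

Derivation:
Move 1: B@(1,3) -> caps B=0 W=0
Move 2: W@(3,0) -> caps B=0 W=0
Move 3: B@(0,1) -> caps B=0 W=0
Move 4: W@(3,3) -> caps B=0 W=0
Move 5: B@(2,3) -> caps B=0 W=0
Move 6: W@(0,0) -> caps B=0 W=0
Move 7: B@(2,2) -> caps B=0 W=0
Move 8: W@(1,1) -> caps B=0 W=0
Move 9: B@(3,1) -> caps B=0 W=0
Move 10: W@(0,3) -> caps B=0 W=0
Move 11: B@(0,2) -> caps B=1 W=0
Move 12: W@(3,2) -> caps B=1 W=0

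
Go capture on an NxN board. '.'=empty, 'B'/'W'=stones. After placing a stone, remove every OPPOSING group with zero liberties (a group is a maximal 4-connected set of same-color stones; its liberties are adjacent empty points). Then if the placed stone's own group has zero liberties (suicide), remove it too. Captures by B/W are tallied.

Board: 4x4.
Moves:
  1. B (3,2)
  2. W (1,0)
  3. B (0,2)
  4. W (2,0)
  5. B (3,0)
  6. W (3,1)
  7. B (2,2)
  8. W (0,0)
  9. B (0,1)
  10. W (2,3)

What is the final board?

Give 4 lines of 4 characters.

Answer: WBB.
W...
W.BW
.WB.

Derivation:
Move 1: B@(3,2) -> caps B=0 W=0
Move 2: W@(1,0) -> caps B=0 W=0
Move 3: B@(0,2) -> caps B=0 W=0
Move 4: W@(2,0) -> caps B=0 W=0
Move 5: B@(3,0) -> caps B=0 W=0
Move 6: W@(3,1) -> caps B=0 W=1
Move 7: B@(2,2) -> caps B=0 W=1
Move 8: W@(0,0) -> caps B=0 W=1
Move 9: B@(0,1) -> caps B=0 W=1
Move 10: W@(2,3) -> caps B=0 W=1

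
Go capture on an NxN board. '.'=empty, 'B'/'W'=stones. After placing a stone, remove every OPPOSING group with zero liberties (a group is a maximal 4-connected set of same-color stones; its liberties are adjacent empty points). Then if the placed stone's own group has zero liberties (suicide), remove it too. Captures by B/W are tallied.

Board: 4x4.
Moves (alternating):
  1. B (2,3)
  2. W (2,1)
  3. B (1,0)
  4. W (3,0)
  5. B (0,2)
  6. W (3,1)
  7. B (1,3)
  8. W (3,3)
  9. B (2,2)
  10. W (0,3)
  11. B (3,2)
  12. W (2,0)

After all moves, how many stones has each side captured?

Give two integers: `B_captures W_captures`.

Move 1: B@(2,3) -> caps B=0 W=0
Move 2: W@(2,1) -> caps B=0 W=0
Move 3: B@(1,0) -> caps B=0 W=0
Move 4: W@(3,0) -> caps B=0 W=0
Move 5: B@(0,2) -> caps B=0 W=0
Move 6: W@(3,1) -> caps B=0 W=0
Move 7: B@(1,3) -> caps B=0 W=0
Move 8: W@(3,3) -> caps B=0 W=0
Move 9: B@(2,2) -> caps B=0 W=0
Move 10: W@(0,3) -> caps B=0 W=0
Move 11: B@(3,2) -> caps B=1 W=0
Move 12: W@(2,0) -> caps B=1 W=0

Answer: 1 0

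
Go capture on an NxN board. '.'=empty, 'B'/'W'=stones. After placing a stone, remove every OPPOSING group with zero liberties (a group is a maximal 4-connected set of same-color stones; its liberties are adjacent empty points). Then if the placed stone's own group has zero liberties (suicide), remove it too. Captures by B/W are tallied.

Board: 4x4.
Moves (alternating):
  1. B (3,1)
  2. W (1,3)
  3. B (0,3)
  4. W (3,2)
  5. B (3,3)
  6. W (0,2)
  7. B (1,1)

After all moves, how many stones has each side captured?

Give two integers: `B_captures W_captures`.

Answer: 0 1

Derivation:
Move 1: B@(3,1) -> caps B=0 W=0
Move 2: W@(1,3) -> caps B=0 W=0
Move 3: B@(0,3) -> caps B=0 W=0
Move 4: W@(3,2) -> caps B=0 W=0
Move 5: B@(3,3) -> caps B=0 W=0
Move 6: W@(0,2) -> caps B=0 W=1
Move 7: B@(1,1) -> caps B=0 W=1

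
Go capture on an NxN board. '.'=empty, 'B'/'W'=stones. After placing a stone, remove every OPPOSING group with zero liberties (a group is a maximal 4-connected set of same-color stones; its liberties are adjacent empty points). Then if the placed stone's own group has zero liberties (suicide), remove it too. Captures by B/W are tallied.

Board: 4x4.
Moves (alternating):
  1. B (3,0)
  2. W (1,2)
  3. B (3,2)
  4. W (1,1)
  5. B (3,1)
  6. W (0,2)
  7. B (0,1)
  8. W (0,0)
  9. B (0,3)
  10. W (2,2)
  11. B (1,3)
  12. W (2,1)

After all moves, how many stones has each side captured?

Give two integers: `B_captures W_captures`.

Answer: 0 1

Derivation:
Move 1: B@(3,0) -> caps B=0 W=0
Move 2: W@(1,2) -> caps B=0 W=0
Move 3: B@(3,2) -> caps B=0 W=0
Move 4: W@(1,1) -> caps B=0 W=0
Move 5: B@(3,1) -> caps B=0 W=0
Move 6: W@(0,2) -> caps B=0 W=0
Move 7: B@(0,1) -> caps B=0 W=0
Move 8: W@(0,0) -> caps B=0 W=1
Move 9: B@(0,3) -> caps B=0 W=1
Move 10: W@(2,2) -> caps B=0 W=1
Move 11: B@(1,3) -> caps B=0 W=1
Move 12: W@(2,1) -> caps B=0 W=1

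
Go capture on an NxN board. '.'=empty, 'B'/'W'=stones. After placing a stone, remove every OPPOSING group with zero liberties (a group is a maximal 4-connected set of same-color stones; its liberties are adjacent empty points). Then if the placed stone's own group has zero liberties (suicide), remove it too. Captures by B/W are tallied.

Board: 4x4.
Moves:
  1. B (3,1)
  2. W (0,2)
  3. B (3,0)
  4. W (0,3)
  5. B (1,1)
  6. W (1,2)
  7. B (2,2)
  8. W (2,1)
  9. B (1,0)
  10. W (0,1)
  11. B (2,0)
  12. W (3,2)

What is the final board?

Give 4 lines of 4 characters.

Move 1: B@(3,1) -> caps B=0 W=0
Move 2: W@(0,2) -> caps B=0 W=0
Move 3: B@(3,0) -> caps B=0 W=0
Move 4: W@(0,3) -> caps B=0 W=0
Move 5: B@(1,1) -> caps B=0 W=0
Move 6: W@(1,2) -> caps B=0 W=0
Move 7: B@(2,2) -> caps B=0 W=0
Move 8: W@(2,1) -> caps B=0 W=0
Move 9: B@(1,0) -> caps B=0 W=0
Move 10: W@(0,1) -> caps B=0 W=0
Move 11: B@(2,0) -> caps B=1 W=0
Move 12: W@(3,2) -> caps B=1 W=0

Answer: .WWW
BBW.
B.B.
BBW.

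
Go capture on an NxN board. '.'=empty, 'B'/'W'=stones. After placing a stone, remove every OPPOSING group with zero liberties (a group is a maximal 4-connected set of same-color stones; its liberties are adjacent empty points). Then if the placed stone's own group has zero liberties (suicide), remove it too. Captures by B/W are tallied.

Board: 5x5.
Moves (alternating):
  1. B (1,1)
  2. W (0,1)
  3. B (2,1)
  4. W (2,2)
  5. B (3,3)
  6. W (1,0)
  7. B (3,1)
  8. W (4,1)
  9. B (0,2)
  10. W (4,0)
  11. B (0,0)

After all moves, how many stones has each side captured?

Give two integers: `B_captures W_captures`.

Answer: 1 0

Derivation:
Move 1: B@(1,1) -> caps B=0 W=0
Move 2: W@(0,1) -> caps B=0 W=0
Move 3: B@(2,1) -> caps B=0 W=0
Move 4: W@(2,2) -> caps B=0 W=0
Move 5: B@(3,3) -> caps B=0 W=0
Move 6: W@(1,0) -> caps B=0 W=0
Move 7: B@(3,1) -> caps B=0 W=0
Move 8: W@(4,1) -> caps B=0 W=0
Move 9: B@(0,2) -> caps B=0 W=0
Move 10: W@(4,0) -> caps B=0 W=0
Move 11: B@(0,0) -> caps B=1 W=0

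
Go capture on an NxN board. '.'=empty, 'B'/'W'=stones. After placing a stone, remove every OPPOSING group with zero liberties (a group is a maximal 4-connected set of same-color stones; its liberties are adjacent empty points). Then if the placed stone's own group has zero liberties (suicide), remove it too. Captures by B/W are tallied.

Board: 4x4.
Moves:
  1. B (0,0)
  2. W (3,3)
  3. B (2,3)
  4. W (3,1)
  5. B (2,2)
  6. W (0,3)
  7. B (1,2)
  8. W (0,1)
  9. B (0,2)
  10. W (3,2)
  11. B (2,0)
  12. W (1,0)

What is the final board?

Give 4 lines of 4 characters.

Move 1: B@(0,0) -> caps B=0 W=0
Move 2: W@(3,3) -> caps B=0 W=0
Move 3: B@(2,3) -> caps B=0 W=0
Move 4: W@(3,1) -> caps B=0 W=0
Move 5: B@(2,2) -> caps B=0 W=0
Move 6: W@(0,3) -> caps B=0 W=0
Move 7: B@(1,2) -> caps B=0 W=0
Move 8: W@(0,1) -> caps B=0 W=0
Move 9: B@(0,2) -> caps B=0 W=0
Move 10: W@(3,2) -> caps B=0 W=0
Move 11: B@(2,0) -> caps B=0 W=0
Move 12: W@(1,0) -> caps B=0 W=1

Answer: .WBW
W.B.
B.BB
.WWW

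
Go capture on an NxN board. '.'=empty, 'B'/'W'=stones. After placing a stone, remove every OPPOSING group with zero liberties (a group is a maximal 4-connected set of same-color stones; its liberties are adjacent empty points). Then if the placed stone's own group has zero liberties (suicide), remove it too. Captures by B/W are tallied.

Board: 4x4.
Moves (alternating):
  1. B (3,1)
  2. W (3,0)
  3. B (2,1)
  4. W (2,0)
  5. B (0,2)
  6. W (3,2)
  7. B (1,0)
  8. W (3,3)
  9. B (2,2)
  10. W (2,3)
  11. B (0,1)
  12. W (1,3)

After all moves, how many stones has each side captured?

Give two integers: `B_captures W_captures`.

Answer: 2 0

Derivation:
Move 1: B@(3,1) -> caps B=0 W=0
Move 2: W@(3,0) -> caps B=0 W=0
Move 3: B@(2,1) -> caps B=0 W=0
Move 4: W@(2,0) -> caps B=0 W=0
Move 5: B@(0,2) -> caps B=0 W=0
Move 6: W@(3,2) -> caps B=0 W=0
Move 7: B@(1,0) -> caps B=2 W=0
Move 8: W@(3,3) -> caps B=2 W=0
Move 9: B@(2,2) -> caps B=2 W=0
Move 10: W@(2,3) -> caps B=2 W=0
Move 11: B@(0,1) -> caps B=2 W=0
Move 12: W@(1,3) -> caps B=2 W=0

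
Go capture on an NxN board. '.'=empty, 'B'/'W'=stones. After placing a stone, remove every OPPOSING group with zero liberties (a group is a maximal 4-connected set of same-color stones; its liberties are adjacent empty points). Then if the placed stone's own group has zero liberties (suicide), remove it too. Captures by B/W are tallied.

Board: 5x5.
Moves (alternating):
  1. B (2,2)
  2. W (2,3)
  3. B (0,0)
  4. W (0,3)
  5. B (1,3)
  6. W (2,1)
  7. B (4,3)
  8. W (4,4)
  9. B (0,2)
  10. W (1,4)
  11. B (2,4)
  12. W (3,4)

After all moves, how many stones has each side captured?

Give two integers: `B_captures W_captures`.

Move 1: B@(2,2) -> caps B=0 W=0
Move 2: W@(2,3) -> caps B=0 W=0
Move 3: B@(0,0) -> caps B=0 W=0
Move 4: W@(0,3) -> caps B=0 W=0
Move 5: B@(1,3) -> caps B=0 W=0
Move 6: W@(2,1) -> caps B=0 W=0
Move 7: B@(4,3) -> caps B=0 W=0
Move 8: W@(4,4) -> caps B=0 W=0
Move 9: B@(0,2) -> caps B=0 W=0
Move 10: W@(1,4) -> caps B=0 W=0
Move 11: B@(2,4) -> caps B=0 W=0
Move 12: W@(3,4) -> caps B=0 W=1

Answer: 0 1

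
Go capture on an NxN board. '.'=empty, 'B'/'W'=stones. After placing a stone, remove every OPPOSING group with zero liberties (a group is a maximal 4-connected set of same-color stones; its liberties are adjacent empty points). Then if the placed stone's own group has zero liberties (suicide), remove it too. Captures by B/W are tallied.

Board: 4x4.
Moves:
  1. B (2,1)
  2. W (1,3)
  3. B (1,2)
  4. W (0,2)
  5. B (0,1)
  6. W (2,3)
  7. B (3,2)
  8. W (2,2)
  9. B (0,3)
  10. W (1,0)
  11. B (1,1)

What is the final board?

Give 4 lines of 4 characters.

Move 1: B@(2,1) -> caps B=0 W=0
Move 2: W@(1,3) -> caps B=0 W=0
Move 3: B@(1,2) -> caps B=0 W=0
Move 4: W@(0,2) -> caps B=0 W=0
Move 5: B@(0,1) -> caps B=0 W=0
Move 6: W@(2,3) -> caps B=0 W=0
Move 7: B@(3,2) -> caps B=0 W=0
Move 8: W@(2,2) -> caps B=0 W=0
Move 9: B@(0,3) -> caps B=1 W=0
Move 10: W@(1,0) -> caps B=1 W=0
Move 11: B@(1,1) -> caps B=1 W=0

Answer: .B.B
WBBW
.BWW
..B.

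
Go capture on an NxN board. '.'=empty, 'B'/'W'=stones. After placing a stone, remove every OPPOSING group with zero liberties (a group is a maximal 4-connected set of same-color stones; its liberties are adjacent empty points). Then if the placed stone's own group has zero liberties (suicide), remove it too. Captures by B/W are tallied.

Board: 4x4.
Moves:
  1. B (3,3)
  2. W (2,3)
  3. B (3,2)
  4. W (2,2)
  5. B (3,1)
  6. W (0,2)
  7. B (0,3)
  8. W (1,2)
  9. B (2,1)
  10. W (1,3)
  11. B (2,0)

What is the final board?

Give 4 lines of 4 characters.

Move 1: B@(3,3) -> caps B=0 W=0
Move 2: W@(2,3) -> caps B=0 W=0
Move 3: B@(3,2) -> caps B=0 W=0
Move 4: W@(2,2) -> caps B=0 W=0
Move 5: B@(3,1) -> caps B=0 W=0
Move 6: W@(0,2) -> caps B=0 W=0
Move 7: B@(0,3) -> caps B=0 W=0
Move 8: W@(1,2) -> caps B=0 W=0
Move 9: B@(2,1) -> caps B=0 W=0
Move 10: W@(1,3) -> caps B=0 W=1
Move 11: B@(2,0) -> caps B=0 W=1

Answer: ..W.
..WW
BBWW
.BBB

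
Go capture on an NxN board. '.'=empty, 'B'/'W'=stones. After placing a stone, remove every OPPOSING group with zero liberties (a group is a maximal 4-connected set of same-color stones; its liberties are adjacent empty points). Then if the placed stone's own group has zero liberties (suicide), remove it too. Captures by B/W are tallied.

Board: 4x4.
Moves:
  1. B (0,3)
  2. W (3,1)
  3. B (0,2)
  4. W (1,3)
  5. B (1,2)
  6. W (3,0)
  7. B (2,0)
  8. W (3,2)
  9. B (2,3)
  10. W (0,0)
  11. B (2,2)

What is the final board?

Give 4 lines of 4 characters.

Move 1: B@(0,3) -> caps B=0 W=0
Move 2: W@(3,1) -> caps B=0 W=0
Move 3: B@(0,2) -> caps B=0 W=0
Move 4: W@(1,3) -> caps B=0 W=0
Move 5: B@(1,2) -> caps B=0 W=0
Move 6: W@(3,0) -> caps B=0 W=0
Move 7: B@(2,0) -> caps B=0 W=0
Move 8: W@(3,2) -> caps B=0 W=0
Move 9: B@(2,3) -> caps B=1 W=0
Move 10: W@(0,0) -> caps B=1 W=0
Move 11: B@(2,2) -> caps B=1 W=0

Answer: W.BB
..B.
B.BB
WWW.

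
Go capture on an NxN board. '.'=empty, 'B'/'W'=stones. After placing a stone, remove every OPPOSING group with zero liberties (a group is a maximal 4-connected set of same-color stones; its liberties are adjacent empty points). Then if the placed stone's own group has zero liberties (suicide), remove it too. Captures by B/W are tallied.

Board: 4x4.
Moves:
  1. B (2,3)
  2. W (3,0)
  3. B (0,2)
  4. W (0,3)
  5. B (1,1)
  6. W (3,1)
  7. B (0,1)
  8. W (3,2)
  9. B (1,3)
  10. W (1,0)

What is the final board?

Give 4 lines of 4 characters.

Move 1: B@(2,3) -> caps B=0 W=0
Move 2: W@(3,0) -> caps B=0 W=0
Move 3: B@(0,2) -> caps B=0 W=0
Move 4: W@(0,3) -> caps B=0 W=0
Move 5: B@(1,1) -> caps B=0 W=0
Move 6: W@(3,1) -> caps B=0 W=0
Move 7: B@(0,1) -> caps B=0 W=0
Move 8: W@(3,2) -> caps B=0 W=0
Move 9: B@(1,3) -> caps B=1 W=0
Move 10: W@(1,0) -> caps B=1 W=0

Answer: .BB.
WB.B
...B
WWW.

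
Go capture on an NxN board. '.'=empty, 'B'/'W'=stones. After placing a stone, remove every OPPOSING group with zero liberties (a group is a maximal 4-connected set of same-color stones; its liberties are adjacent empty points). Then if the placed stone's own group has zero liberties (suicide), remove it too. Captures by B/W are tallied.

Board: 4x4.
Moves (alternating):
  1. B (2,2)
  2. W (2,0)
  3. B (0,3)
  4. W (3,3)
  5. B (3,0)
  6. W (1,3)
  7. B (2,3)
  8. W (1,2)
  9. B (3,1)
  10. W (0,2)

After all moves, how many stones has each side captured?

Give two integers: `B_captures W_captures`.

Move 1: B@(2,2) -> caps B=0 W=0
Move 2: W@(2,0) -> caps B=0 W=0
Move 3: B@(0,3) -> caps B=0 W=0
Move 4: W@(3,3) -> caps B=0 W=0
Move 5: B@(3,0) -> caps B=0 W=0
Move 6: W@(1,3) -> caps B=0 W=0
Move 7: B@(2,3) -> caps B=0 W=0
Move 8: W@(1,2) -> caps B=0 W=0
Move 9: B@(3,1) -> caps B=0 W=0
Move 10: W@(0,2) -> caps B=0 W=1

Answer: 0 1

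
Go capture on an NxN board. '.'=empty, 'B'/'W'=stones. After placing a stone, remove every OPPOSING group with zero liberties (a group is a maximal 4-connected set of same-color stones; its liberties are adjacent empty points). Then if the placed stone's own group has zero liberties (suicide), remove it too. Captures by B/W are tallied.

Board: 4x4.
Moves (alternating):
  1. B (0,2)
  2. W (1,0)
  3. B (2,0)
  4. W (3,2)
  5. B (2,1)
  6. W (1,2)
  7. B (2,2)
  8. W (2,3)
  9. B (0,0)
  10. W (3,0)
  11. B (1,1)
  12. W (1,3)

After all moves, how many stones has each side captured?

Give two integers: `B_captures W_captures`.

Answer: 1 0

Derivation:
Move 1: B@(0,2) -> caps B=0 W=0
Move 2: W@(1,0) -> caps B=0 W=0
Move 3: B@(2,0) -> caps B=0 W=0
Move 4: W@(3,2) -> caps B=0 W=0
Move 5: B@(2,1) -> caps B=0 W=0
Move 6: W@(1,2) -> caps B=0 W=0
Move 7: B@(2,2) -> caps B=0 W=0
Move 8: W@(2,3) -> caps B=0 W=0
Move 9: B@(0,0) -> caps B=0 W=0
Move 10: W@(3,0) -> caps B=0 W=0
Move 11: B@(1,1) -> caps B=1 W=0
Move 12: W@(1,3) -> caps B=1 W=0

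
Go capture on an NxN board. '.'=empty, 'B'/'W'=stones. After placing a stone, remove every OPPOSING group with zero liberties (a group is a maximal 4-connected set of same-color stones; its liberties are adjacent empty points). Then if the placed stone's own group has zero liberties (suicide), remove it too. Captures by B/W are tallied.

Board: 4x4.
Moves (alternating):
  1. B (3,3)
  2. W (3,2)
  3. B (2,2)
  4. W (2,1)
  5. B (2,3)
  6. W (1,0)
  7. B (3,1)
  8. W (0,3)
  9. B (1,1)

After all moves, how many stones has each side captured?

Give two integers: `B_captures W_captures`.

Answer: 1 0

Derivation:
Move 1: B@(3,3) -> caps B=0 W=0
Move 2: W@(3,2) -> caps B=0 W=0
Move 3: B@(2,2) -> caps B=0 W=0
Move 4: W@(2,1) -> caps B=0 W=0
Move 5: B@(2,3) -> caps B=0 W=0
Move 6: W@(1,0) -> caps B=0 W=0
Move 7: B@(3,1) -> caps B=1 W=0
Move 8: W@(0,3) -> caps B=1 W=0
Move 9: B@(1,1) -> caps B=1 W=0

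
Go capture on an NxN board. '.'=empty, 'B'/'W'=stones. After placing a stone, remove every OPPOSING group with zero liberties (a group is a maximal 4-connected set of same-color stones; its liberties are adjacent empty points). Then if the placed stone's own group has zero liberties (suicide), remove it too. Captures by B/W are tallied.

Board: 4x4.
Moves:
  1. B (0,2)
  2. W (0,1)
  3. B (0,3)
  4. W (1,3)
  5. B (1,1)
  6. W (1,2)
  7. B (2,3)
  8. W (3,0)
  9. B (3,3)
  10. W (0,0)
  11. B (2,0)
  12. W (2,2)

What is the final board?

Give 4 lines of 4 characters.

Move 1: B@(0,2) -> caps B=0 W=0
Move 2: W@(0,1) -> caps B=0 W=0
Move 3: B@(0,3) -> caps B=0 W=0
Move 4: W@(1,3) -> caps B=0 W=0
Move 5: B@(1,1) -> caps B=0 W=0
Move 6: W@(1,2) -> caps B=0 W=2
Move 7: B@(2,3) -> caps B=0 W=2
Move 8: W@(3,0) -> caps B=0 W=2
Move 9: B@(3,3) -> caps B=0 W=2
Move 10: W@(0,0) -> caps B=0 W=2
Move 11: B@(2,0) -> caps B=0 W=2
Move 12: W@(2,2) -> caps B=0 W=2

Answer: WW..
.BWW
B.WB
W..B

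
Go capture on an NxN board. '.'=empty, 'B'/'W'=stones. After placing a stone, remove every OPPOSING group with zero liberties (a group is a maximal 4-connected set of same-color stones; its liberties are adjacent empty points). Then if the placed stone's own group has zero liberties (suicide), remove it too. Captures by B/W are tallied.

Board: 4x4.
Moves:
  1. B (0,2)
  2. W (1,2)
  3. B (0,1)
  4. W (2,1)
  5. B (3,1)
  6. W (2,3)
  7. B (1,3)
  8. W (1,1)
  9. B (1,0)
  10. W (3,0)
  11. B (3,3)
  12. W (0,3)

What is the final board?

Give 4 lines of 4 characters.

Move 1: B@(0,2) -> caps B=0 W=0
Move 2: W@(1,2) -> caps B=0 W=0
Move 3: B@(0,1) -> caps B=0 W=0
Move 4: W@(2,1) -> caps B=0 W=0
Move 5: B@(3,1) -> caps B=0 W=0
Move 6: W@(2,3) -> caps B=0 W=0
Move 7: B@(1,3) -> caps B=0 W=0
Move 8: W@(1,1) -> caps B=0 W=0
Move 9: B@(1,0) -> caps B=0 W=0
Move 10: W@(3,0) -> caps B=0 W=0
Move 11: B@(3,3) -> caps B=0 W=0
Move 12: W@(0,3) -> caps B=0 W=1

Answer: .BBW
BWW.
.W.W
WB.B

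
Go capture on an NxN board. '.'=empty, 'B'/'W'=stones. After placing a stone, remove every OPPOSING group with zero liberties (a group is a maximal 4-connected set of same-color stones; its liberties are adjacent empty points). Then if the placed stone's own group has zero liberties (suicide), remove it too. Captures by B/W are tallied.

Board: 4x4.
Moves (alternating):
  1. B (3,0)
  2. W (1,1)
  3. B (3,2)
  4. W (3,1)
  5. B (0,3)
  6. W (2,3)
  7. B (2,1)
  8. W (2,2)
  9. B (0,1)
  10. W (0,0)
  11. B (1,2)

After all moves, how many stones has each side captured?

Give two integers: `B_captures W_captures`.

Answer: 1 0

Derivation:
Move 1: B@(3,0) -> caps B=0 W=0
Move 2: W@(1,1) -> caps B=0 W=0
Move 3: B@(3,2) -> caps B=0 W=0
Move 4: W@(3,1) -> caps B=0 W=0
Move 5: B@(0,3) -> caps B=0 W=0
Move 6: W@(2,3) -> caps B=0 W=0
Move 7: B@(2,1) -> caps B=1 W=0
Move 8: W@(2,2) -> caps B=1 W=0
Move 9: B@(0,1) -> caps B=1 W=0
Move 10: W@(0,0) -> caps B=1 W=0
Move 11: B@(1,2) -> caps B=1 W=0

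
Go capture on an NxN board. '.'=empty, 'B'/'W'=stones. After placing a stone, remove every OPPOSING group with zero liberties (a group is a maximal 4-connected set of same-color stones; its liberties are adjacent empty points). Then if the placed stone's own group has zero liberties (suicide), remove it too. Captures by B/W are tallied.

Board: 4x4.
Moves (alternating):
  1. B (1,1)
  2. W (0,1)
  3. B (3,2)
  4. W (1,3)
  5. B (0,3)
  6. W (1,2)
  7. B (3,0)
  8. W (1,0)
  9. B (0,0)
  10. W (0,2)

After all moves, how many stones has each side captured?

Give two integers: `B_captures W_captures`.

Answer: 0 1

Derivation:
Move 1: B@(1,1) -> caps B=0 W=0
Move 2: W@(0,1) -> caps B=0 W=0
Move 3: B@(3,2) -> caps B=0 W=0
Move 4: W@(1,3) -> caps B=0 W=0
Move 5: B@(0,3) -> caps B=0 W=0
Move 6: W@(1,2) -> caps B=0 W=0
Move 7: B@(3,0) -> caps B=0 W=0
Move 8: W@(1,0) -> caps B=0 W=0
Move 9: B@(0,0) -> caps B=0 W=0
Move 10: W@(0,2) -> caps B=0 W=1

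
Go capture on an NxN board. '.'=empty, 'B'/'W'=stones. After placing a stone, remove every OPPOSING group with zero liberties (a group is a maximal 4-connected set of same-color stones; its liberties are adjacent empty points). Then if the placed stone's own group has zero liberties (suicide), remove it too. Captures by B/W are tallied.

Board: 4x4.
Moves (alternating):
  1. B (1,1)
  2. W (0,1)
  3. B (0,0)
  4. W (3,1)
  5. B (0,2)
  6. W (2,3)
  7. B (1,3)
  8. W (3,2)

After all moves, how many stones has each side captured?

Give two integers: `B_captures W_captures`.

Answer: 1 0

Derivation:
Move 1: B@(1,1) -> caps B=0 W=0
Move 2: W@(0,1) -> caps B=0 W=0
Move 3: B@(0,0) -> caps B=0 W=0
Move 4: W@(3,1) -> caps B=0 W=0
Move 5: B@(0,2) -> caps B=1 W=0
Move 6: W@(2,3) -> caps B=1 W=0
Move 7: B@(1,3) -> caps B=1 W=0
Move 8: W@(3,2) -> caps B=1 W=0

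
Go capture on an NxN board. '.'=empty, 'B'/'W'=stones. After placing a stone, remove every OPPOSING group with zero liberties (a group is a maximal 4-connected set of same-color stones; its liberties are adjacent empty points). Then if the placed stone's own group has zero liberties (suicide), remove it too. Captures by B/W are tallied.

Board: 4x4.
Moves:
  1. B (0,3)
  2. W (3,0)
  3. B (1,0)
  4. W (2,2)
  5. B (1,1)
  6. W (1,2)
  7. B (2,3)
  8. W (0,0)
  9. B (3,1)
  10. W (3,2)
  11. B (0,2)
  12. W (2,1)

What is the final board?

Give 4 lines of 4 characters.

Move 1: B@(0,3) -> caps B=0 W=0
Move 2: W@(3,0) -> caps B=0 W=0
Move 3: B@(1,0) -> caps B=0 W=0
Move 4: W@(2,2) -> caps B=0 W=0
Move 5: B@(1,1) -> caps B=0 W=0
Move 6: W@(1,2) -> caps B=0 W=0
Move 7: B@(2,3) -> caps B=0 W=0
Move 8: W@(0,0) -> caps B=0 W=0
Move 9: B@(3,1) -> caps B=0 W=0
Move 10: W@(3,2) -> caps B=0 W=0
Move 11: B@(0,2) -> caps B=0 W=0
Move 12: W@(2,1) -> caps B=0 W=1

Answer: W.BB
BBW.
.WWB
W.W.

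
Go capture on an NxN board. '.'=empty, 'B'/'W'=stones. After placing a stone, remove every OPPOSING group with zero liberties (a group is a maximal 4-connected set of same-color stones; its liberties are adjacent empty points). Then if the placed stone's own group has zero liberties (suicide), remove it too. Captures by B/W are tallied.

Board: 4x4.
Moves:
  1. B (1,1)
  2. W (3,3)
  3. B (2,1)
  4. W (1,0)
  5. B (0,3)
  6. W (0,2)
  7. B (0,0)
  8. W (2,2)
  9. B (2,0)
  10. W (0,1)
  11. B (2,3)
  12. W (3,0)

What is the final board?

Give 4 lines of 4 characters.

Answer: BWWB
.B..
BBWB
W..W

Derivation:
Move 1: B@(1,1) -> caps B=0 W=0
Move 2: W@(3,3) -> caps B=0 W=0
Move 3: B@(2,1) -> caps B=0 W=0
Move 4: W@(1,0) -> caps B=0 W=0
Move 5: B@(0,3) -> caps B=0 W=0
Move 6: W@(0,2) -> caps B=0 W=0
Move 7: B@(0,0) -> caps B=0 W=0
Move 8: W@(2,2) -> caps B=0 W=0
Move 9: B@(2,0) -> caps B=1 W=0
Move 10: W@(0,1) -> caps B=1 W=0
Move 11: B@(2,3) -> caps B=1 W=0
Move 12: W@(3,0) -> caps B=1 W=0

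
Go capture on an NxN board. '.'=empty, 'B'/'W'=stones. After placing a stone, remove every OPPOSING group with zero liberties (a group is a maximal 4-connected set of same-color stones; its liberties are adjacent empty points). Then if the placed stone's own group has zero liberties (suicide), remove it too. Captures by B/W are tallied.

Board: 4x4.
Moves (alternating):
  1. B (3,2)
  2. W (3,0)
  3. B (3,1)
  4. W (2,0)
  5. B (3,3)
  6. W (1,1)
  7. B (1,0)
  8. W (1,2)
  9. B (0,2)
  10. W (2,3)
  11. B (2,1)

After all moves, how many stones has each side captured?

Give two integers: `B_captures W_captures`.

Answer: 2 0

Derivation:
Move 1: B@(3,2) -> caps B=0 W=0
Move 2: W@(3,0) -> caps B=0 W=0
Move 3: B@(3,1) -> caps B=0 W=0
Move 4: W@(2,0) -> caps B=0 W=0
Move 5: B@(3,3) -> caps B=0 W=0
Move 6: W@(1,1) -> caps B=0 W=0
Move 7: B@(1,0) -> caps B=0 W=0
Move 8: W@(1,2) -> caps B=0 W=0
Move 9: B@(0,2) -> caps B=0 W=0
Move 10: W@(2,3) -> caps B=0 W=0
Move 11: B@(2,1) -> caps B=2 W=0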